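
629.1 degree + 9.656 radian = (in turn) 3.284. Check: 1 degree = 0.017453293 rad, so 629.1 degree = 629.1 * 0.017453293 = 10.979866 rad. 9.656 radian = 9.656 rad. Sum: 10.979866 + 9.656 = 20.635866 rad. 1 turn = 6.2831853 rad, so 20.635866 rad = 20.635866 / 6.2831853 = 3.2843001 turn ≈ 3.284 turn (4 s.f.).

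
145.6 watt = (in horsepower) 145.6 watt = 145.6 W. 1 horsepower = 745.69987 W, so 145.6 W = 145.6 / 745.69987 = 0.19525282 horsepower ≈ 0.1953 horsepower (4 s.f.). Final answer: 0.1953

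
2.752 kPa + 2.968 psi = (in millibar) 1 kPa = 1000 Pa, so 2.752 kPa = 2.752 * 1000 = 2752 Pa. 1 psi = 6894.7573 Pa, so 2.968 psi = 2.968 * 6894.7573 = 20463.64 Pa. Sum: 2752 + 20463.64 = 23215.64 Pa. 1 millibar = 100 Pa, so 23215.64 Pa = 23215.64 / 100 = 232.1564 millibar ≈ 232.2 millibar (4 s.f.). Final answer: 232.2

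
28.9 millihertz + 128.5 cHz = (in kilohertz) 1 millihertz = 0.001 Hz, so 28.9 millihertz = 28.9 * 0.001 = 0.0289 Hz. 1 cHz = 0.01 Hz, so 128.5 cHz = 128.5 * 0.01 = 1.285 Hz. Sum: 0.0289 + 1.285 = 1.3139 Hz. 1 kilohertz = 1000 Hz, so 1.3139 Hz = 1.3139 / 1000 = 0.0013139 kilohertz ≈ 0.001314 kilohertz (4 s.f.). Final answer: 0.001314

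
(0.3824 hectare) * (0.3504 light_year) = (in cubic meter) 1 hectare = 10000 m^2, so 0.3824 hectare = 0.3824 * 10000 = 3824 m^2. 1 light_year = 9.4607305e+15 m, so 0.3504 light_year = 0.3504 * 9.4607305e+15 = 3.31504e+15 m. Combine: 3824 m^2 * 3.31504e+15 m = 1.2676713e+19 m^3. 1.2676713e+19 m^3 = 1.2676713e+19 cubic meter ≈ 1.268e+19 cubic meter (4 s.f.). Final answer: 1.268e+19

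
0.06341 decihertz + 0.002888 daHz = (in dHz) 0.3522. Check: 1 decihertz = 0.1 Hz, so 0.06341 decihertz = 0.06341 * 0.1 = 0.006341 Hz. 1 daHz = 10 Hz, so 0.002888 daHz = 0.002888 * 10 = 0.02888 Hz. Sum: 0.006341 + 0.02888 = 0.035221 Hz. 1 dHz = 0.1 Hz, so 0.035221 Hz = 0.035221 / 0.1 = 0.35221 dHz ≈ 0.3522 dHz (4 s.f.).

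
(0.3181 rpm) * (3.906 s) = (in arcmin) 447.3. Check: 1 rpm = 0.10471976 rad/s, so 0.3181 rpm = 0.3181 * 0.10471976 = 0.033311354 rad/s. 3.906 s is already in s. Combine: 0.033311354 rad/s * 3.906 s = 0.13011415 rad. 1 arcmin = 0.00029088821 rad, so 0.13011415 rad = 0.13011415 / 0.00029088821 = 447.2995 arcmin ≈ 447.3 arcmin (4 s.f.).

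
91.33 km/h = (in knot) 1 km/h = 0.27777778 m/s, so 91.33 km/h = 91.33 * 0.27777778 = 25.369444 m/s. 1 knot = 0.51444444 m/s, so 25.369444 m/s = 25.369444 / 0.51444444 = 49.314255 knot ≈ 49.31 knot (4 s.f.). Final answer: 49.31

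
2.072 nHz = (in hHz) 2.072e-11. Check: 1 nHz = 1e-09 Hz, so 2.072 nHz = 2.072 * 1e-09 = 2.072e-09 Hz. 1 hHz = 100 Hz, so 2.072e-09 Hz = 2.072e-09 / 100 = 2.072e-11 hHz.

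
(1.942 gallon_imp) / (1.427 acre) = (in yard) 1.672e-06. Check: 1 gallon_imp = 0.00454609 m^3, so 1.942 gallon_imp = 1.942 * 0.00454609 = 0.0088285068 m^3. 1 acre = 4046.8564 m^2, so 1.427 acre = 1.427 * 4046.8564 = 5774.8641 m^2. Combine: 0.0088285068 m^3 / 5774.8641 m^2 = 1.5287817e-06 m. 1 yard = 0.9144 m, so 1.5287817e-06 m = 1.5287817e-06 / 0.9144 = 1.671896e-06 yard ≈ 1.672e-06 yard (4 s.f.).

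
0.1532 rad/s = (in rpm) 1.463. Check: 1 rpm = 0.10471976 rad/s, so 0.1532 rad/s = 0.1532 / 0.10471976 = 1.4629522 rpm ≈ 1.463 rpm (4 s.f.).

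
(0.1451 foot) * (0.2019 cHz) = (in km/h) 0.0003215. Check: 1 foot = 0.3048 m, so 0.1451 foot = 0.1451 * 0.3048 = 0.04422648 m. 1 cHz = 0.01 Hz, so 0.2019 cHz = 0.2019 * 0.01 = 0.002019 Hz. Combine: 0.04422648 m * 0.002019 Hz = 8.9293263e-05 m/s. 1 km/h = 0.27777778 m/s, so 8.9293263e-05 m/s = 8.9293263e-05 / 0.27777778 = 0.00032145575 km/h ≈ 0.0003215 km/h (4 s.f.).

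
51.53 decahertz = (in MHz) 1 decahertz = 10 Hz, so 51.53 decahertz = 51.53 * 10 = 515.3 Hz. 1 MHz = 1000000 Hz, so 515.3 Hz = 515.3 / 1000000 = 0.0005153 MHz. Final answer: 0.0005153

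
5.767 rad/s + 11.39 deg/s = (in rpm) 5.767 rad/s is already in rad/s. 1 deg/s = 0.017453293 rad/s, so 11.39 deg/s = 11.39 * 0.017453293 = 0.198793 rad/s. Sum: 5.767 + 0.198793 = 5.965793 rad/s. 1 rpm = 0.10471976 rad/s, so 5.965793 rad/s = 5.965793 / 0.10471976 = 56.969127 rpm ≈ 56.97 rpm (4 s.f.). Final answer: 56.97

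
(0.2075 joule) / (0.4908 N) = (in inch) 0.2075 joule = 0.2075 J. 0.4908 N is already in N. Combine: 0.2075 J / 0.4908 N = 0.42277914 m. 1 inch = 0.0254 m, so 0.42277914 m = 0.42277914 / 0.0254 = 16.644848 inch ≈ 16.64 inch (4 s.f.). Final answer: 16.64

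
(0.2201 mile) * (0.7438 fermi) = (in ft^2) 2.836e-12. Check: 1 mile = 1609.344 m, so 0.2201 mile = 0.2201 * 1609.344 = 354.21661 m. 1 fermi = 1e-15 m, so 0.7438 fermi = 0.7438 * 1e-15 = 7.438e-16 m. Combine: 354.21661 m * 7.438e-16 m = 2.6346632e-13 m^2. 1 ft^2 = 0.09290304 m^2, so 2.6346632e-13 m^2 = 2.6346632e-13 / 0.09290304 = 2.8359278e-12 ft^2 ≈ 2.836e-12 ft^2 (4 s.f.).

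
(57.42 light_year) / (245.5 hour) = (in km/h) 1 light_year = 9.4607305e+15 m, so 57.42 light_year = 57.42 * 9.4607305e+15 = 5.4323514e+17 m. 1 hour = 3600 s, so 245.5 hour = 245.5 * 3600 = 883800 s. Combine: 5.4323514e+17 m / 883800 s = 6.1465846e+11 m/s. 1 km/h = 0.27777778 m/s, so 6.1465846e+11 m/s = 6.1465846e+11 / 0.27777778 = 2.2127704e+12 km/h ≈ 2.213e+12 km/h (4 s.f.). Final answer: 2.213e+12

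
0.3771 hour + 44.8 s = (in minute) 1 hour = 3600 s, so 0.3771 hour = 0.3771 * 3600 = 1357.56 s. 44.8 s is already in s. Sum: 1357.56 + 44.8 = 1402.36 s. 1 minute = 60 s, so 1402.36 s = 1402.36 / 60 = 23.372667 minute ≈ 23.37 minute (4 s.f.). Final answer: 23.37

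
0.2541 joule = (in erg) 0.2541 joule = 0.2541 J. 1 erg = 1e-07 J, so 0.2541 J = 0.2541 / 1e-07 = 2541000 erg ≈ 2.541e+06 erg (4 s.f.). Final answer: 2.541e+06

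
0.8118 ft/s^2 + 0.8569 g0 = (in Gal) 865.1. Check: 1 ft/s^2 = 0.3048 m/s^2, so 0.8118 ft/s^2 = 0.8118 * 0.3048 = 0.24743664 m/s^2. 1 g0 = 9.80665 m/s^2, so 0.8569 g0 = 0.8569 * 9.80665 = 8.4033184 m/s^2. Sum: 0.24743664 + 8.4033184 = 8.650755 m/s^2. 1 Gal = 0.01 m/s^2, so 8.650755 m/s^2 = 8.650755 / 0.01 = 865.0755 Gal ≈ 865.1 Gal (4 s.f.).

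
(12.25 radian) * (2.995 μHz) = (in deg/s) 12.25 radian = 12.25 rad. 1 μHz = 1e-06 Hz, so 2.995 μHz = 2.995 * 1e-06 = 2.995e-06 Hz. Combine: 12.25 rad * 2.995e-06 Hz = 3.668875e-05 rad/s. 1 deg/s = 0.017453293 rad/s, so 3.668875e-05 rad/s = 3.668875e-05 / 0.017453293 = 0.0021021105 deg/s ≈ 0.002102 deg/s (4 s.f.). Final answer: 0.002102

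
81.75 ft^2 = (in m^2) 7.595. Check: 1 ft^2 = 0.09290304 m^2, so 81.75 ft^2 = 81.75 * 0.09290304 = 7.5948235 m^2. Result: 7.5948235 m^2 ≈ 7.595 m^2 (4 s.f.).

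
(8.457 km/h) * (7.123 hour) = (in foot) 1.976e+05. Check: 1 km/h = 0.27777778 m/s, so 8.457 km/h = 8.457 * 0.27777778 = 2.3491667 m/s. 1 hour = 3600 s, so 7.123 hour = 7.123 * 3600 = 25642.8 s. Combine: 2.3491667 m/s * 25642.8 s = 60239.211 m. 1 foot = 0.3048 m, so 60239.211 m = 60239.211 / 0.3048 = 197635.21 foot ≈ 1.976e+05 foot (4 s.f.).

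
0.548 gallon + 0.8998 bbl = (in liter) 145.1. Check: 1 gallon = 0.0037854118 m^3, so 0.548 gallon = 0.548 * 0.0037854118 = 0.0020744057 m^3. 1 bbl = 0.15898729 m^3, so 0.8998 bbl = 0.8998 * 0.15898729 = 0.14305677 m^3. Sum: 0.0020744057 + 0.14305677 = 0.14513117 m^3. 1 liter = 0.001 m^3, so 0.14513117 m^3 = 0.14513117 / 0.001 = 145.13117 liter ≈ 145.1 liter (4 s.f.).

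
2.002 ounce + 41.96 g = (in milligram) 1 ounce = 0.028349523 kg, so 2.002 ounce = 2.002 * 0.028349523 = 0.056755745 kg. 1 g = 0.001 kg, so 41.96 g = 41.96 * 0.001 = 0.04196 kg. Sum: 0.056755745 + 0.04196 = 0.098715745 kg. 1 milligram = 1e-06 kg, so 0.098715745 kg = 0.098715745 / 1e-06 = 98715.745 milligram ≈ 9.872e+04 milligram (4 s.f.). Final answer: 9.872e+04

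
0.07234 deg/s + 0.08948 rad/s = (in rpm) 0.8665. Check: 1 deg/s = 0.017453293 rad/s, so 0.07234 deg/s = 0.07234 * 0.017453293 = 0.0012625712 rad/s. 0.08948 rad/s is already in rad/s. Sum: 0.0012625712 + 0.08948 = 0.090742571 rad/s. 1 rpm = 0.10471976 rad/s, so 0.090742571 rad/s = 0.090742571 / 0.10471976 = 0.86652773 rpm ≈ 0.8665 rpm (4 s.f.).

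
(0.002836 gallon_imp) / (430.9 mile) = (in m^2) 1.859e-11. Check: 1 gallon_imp = 0.00454609 m^3, so 0.002836 gallon_imp = 0.002836 * 0.00454609 = 1.2892711e-05 m^3. 1 mile = 1609.344 m, so 430.9 mile = 430.9 * 1609.344 = 693466.33 m. Combine: 1.2892711e-05 m^3 / 693466.33 m = 1.859169e-11 m^2. Result: 1.859169e-11 m^2 ≈ 1.859e-11 m^2 (4 s.f.).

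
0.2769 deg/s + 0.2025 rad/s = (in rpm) 1 deg/s = 0.017453293 rad/s, so 0.2769 deg/s = 0.2769 * 0.017453293 = 0.0048328167 rad/s. 0.2025 rad/s is already in rad/s. Sum: 0.0048328167 + 0.2025 = 0.20733282 rad/s. 1 rpm = 0.10471976 rad/s, so 0.20733282 rad/s = 0.20733282 / 0.10471976 = 1.9798826 rpm ≈ 1.98 rpm (4 s.f.). Final answer: 1.98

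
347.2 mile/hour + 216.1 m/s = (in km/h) 1 mile/hour = 0.44704 m/s, so 347.2 mile/hour = 347.2 * 0.44704 = 155.21229 m/s. 216.1 m/s is already in m/s. Sum: 155.21229 + 216.1 = 371.31229 m/s. 1 km/h = 0.27777778 m/s, so 371.31229 m/s = 371.31229 / 0.27777778 = 1336.7242 km/h ≈ 1337 km/h (4 s.f.). Final answer: 1337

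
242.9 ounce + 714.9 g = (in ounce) 268.1. Check: 1 ounce = 0.028349523 kg, so 242.9 ounce = 242.9 * 0.028349523 = 6.8860992 kg. 1 g = 0.001 kg, so 714.9 g = 714.9 * 0.001 = 0.7149 kg. Sum: 6.8860992 + 0.7149 = 7.6009992 kg. 1 ounce = 0.028349523 kg, so 7.6009992 kg = 7.6009992 / 0.028349523 = 268.11736 ounce ≈ 268.1 ounce (4 s.f.).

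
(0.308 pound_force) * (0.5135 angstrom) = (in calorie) 1 pound_force = 4.4482216 N, so 0.308 pound_force = 0.308 * 4.4482216 = 1.3700523 N. 1 angstrom = 1e-10 m, so 0.5135 angstrom = 0.5135 * 1e-10 = 5.135e-11 m. Combine: 1.3700523 N * 5.135e-11 m = 7.0352183e-11 J. 1 calorie = 4.184 J, so 7.0352183e-11 J = 7.0352183e-11 / 4.184 = 1.6814575e-11 calorie ≈ 1.681e-11 calorie (4 s.f.). Final answer: 1.681e-11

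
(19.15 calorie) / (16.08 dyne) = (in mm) 1 calorie = 4.184 J, so 19.15 calorie = 19.15 * 4.184 = 80.1236 J. 1 dyne = 1e-05 N, so 16.08 dyne = 16.08 * 1e-05 = 0.0001608 N. Combine: 80.1236 J / 0.0001608 N = 498281.09 m. 1 mm = 0.001 m, so 498281.09 m = 498281.09 / 0.001 = 4.9828109e+08 mm ≈ 4.983e+08 mm (4 s.f.). Final answer: 4.983e+08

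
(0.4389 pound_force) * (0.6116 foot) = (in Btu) 1 pound_force = 4.4482216 N, so 0.4389 pound_force = 0.4389 * 4.4482216 = 1.9523245 N. 1 foot = 0.3048 m, so 0.6116 foot = 0.6116 * 0.3048 = 0.18641568 m. Combine: 1.9523245 N * 0.18641568 m = 0.36394389 J. 1 Btu = 1055.0559 J, so 0.36394389 J = 0.36394389 / 1055.0559 = 0.00034495225 Btu ≈ 0.000345 Btu (4 s.f.). Final answer: 0.000345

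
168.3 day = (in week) 24.04. Check: 1 day = 86400 s, so 168.3 day = 168.3 * 86400 = 14541120 s. 1 week = 604800 s, so 14541120 s = 14541120 / 604800 = 24.042857 week ≈ 24.04 week (4 s.f.).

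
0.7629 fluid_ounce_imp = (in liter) 0.02168. Check: 1 fluid_ounce_imp = 2.8413063e-05 m^3, so 0.7629 fluid_ounce_imp = 0.7629 * 2.8413063e-05 = 2.1676325e-05 m^3. 1 liter = 0.001 m^3, so 2.1676325e-05 m^3 = 2.1676325e-05 / 0.001 = 0.021676325 liter ≈ 0.02168 liter (4 s.f.).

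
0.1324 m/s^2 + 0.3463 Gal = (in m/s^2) 0.1324 m/s^2 is already in m/s^2. 1 Gal = 0.01 m/s^2, so 0.3463 Gal = 0.3463 * 0.01 = 0.003463 m/s^2. Sum: 0.1324 + 0.003463 = 0.135863 m/s^2. Result: 0.135863 m/s^2 ≈ 0.1359 m/s^2 (4 s.f.). Final answer: 0.1359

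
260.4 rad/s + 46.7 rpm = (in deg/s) 260.4 rad/s is already in rad/s. 1 rpm = 0.10471976 rad/s, so 46.7 rpm = 46.7 * 0.10471976 = 4.8904126 rad/s. Sum: 260.4 + 4.8904126 = 265.29041 rad/s. 1 deg/s = 0.017453293 rad/s, so 265.29041 rad/s = 265.29041 / 0.017453293 = 15200.021 deg/s ≈ 1.52e+04 deg/s (4 s.f.). Final answer: 1.52e+04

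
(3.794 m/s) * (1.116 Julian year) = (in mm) 3.794 m/s is already in m/s. 1 Julian year = 31557600 s, so 1.116 Julian year = 1.116 * 31557600 = 35218282 s. Combine: 3.794 m/s * 35218282 s = 1.3361816e+08 m. 1 mm = 0.001 m, so 1.3361816e+08 m = 1.3361816e+08 / 0.001 = 1.3361816e+11 mm ≈ 1.336e+11 mm (4 s.f.). Final answer: 1.336e+11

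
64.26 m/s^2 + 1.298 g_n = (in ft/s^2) 64.26 m/s^2 is already in m/s^2. 1 g_n = 9.80665 m/s^2, so 1.298 g_n = 1.298 * 9.80665 = 12.729032 m/s^2. Sum: 64.26 + 12.729032 = 76.989032 m/s^2. 1 ft/s^2 = 0.3048 m/s^2, so 76.989032 m/s^2 = 76.989032 / 0.3048 = 252.58869 ft/s^2 ≈ 252.6 ft/s^2 (4 s.f.). Final answer: 252.6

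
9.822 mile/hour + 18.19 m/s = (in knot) 1 mile/hour = 0.44704 m/s, so 9.822 mile/hour = 9.822 * 0.44704 = 4.3908269 m/s. 18.19 m/s is already in m/s. Sum: 4.3908269 + 18.19 = 22.580827 m/s. 1 knot = 0.51444444 m/s, so 22.580827 m/s = 22.580827 / 0.51444444 = 43.893616 knot ≈ 43.89 knot (4 s.f.). Final answer: 43.89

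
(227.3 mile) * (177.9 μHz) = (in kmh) 234.3. Check: 1 mile = 1609.344 m, so 227.3 mile = 227.3 * 1609.344 = 365803.89 m. 1 μHz = 1e-06 Hz, so 177.9 μHz = 177.9 * 1e-06 = 0.0001779 Hz. Combine: 365803.89 m * 0.0001779 Hz = 65.076512 m/s. 1 kmh = 0.27777778 m/s, so 65.076512 m/s = 65.076512 / 0.27777778 = 234.27544 kmh ≈ 234.3 kmh (4 s.f.).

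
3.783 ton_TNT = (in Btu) 1.5e+07. Check: 1 ton_TNT = 4.184e+09 J, so 3.783 ton_TNT = 3.783 * 4.184e+09 = 1.5828072e+10 J. 1 Btu = 1055.0559 J, so 1.5828072e+10 J = 1.5828072e+10 / 1055.0559 = 15002118 Btu ≈ 1.5e+07 Btu (4 s.f.).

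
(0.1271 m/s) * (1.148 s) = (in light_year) 1.542e-17. Check: 0.1271 m/s is already in m/s. 1.148 s is already in s. Combine: 0.1271 m/s * 1.148 s = 0.1459108 m. 1 light_year = 9.4607305e+15 m, so 0.1459108 m = 0.1459108 / 9.4607305e+15 = 1.5422784e-17 light_year ≈ 1.542e-17 light_year (4 s.f.).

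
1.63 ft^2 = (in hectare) 1.514e-05. Check: 1 ft^2 = 0.09290304 m^2, so 1.63 ft^2 = 1.63 * 0.09290304 = 0.15143196 m^2. 1 hectare = 10000 m^2, so 0.15143196 m^2 = 0.15143196 / 10000 = 1.5143196e-05 hectare ≈ 1.514e-05 hectare (4 s.f.).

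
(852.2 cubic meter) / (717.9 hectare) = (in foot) 852.2 cubic meter = 852.2 m^3. 1 hectare = 10000 m^2, so 717.9 hectare = 717.9 * 10000 = 7179000 m^2. Combine: 852.2 m^3 / 7179000 m^2 = 0.00011870734 m. 1 foot = 0.3048 m, so 0.00011870734 m = 0.00011870734 / 0.3048 = 0.00038945978 foot ≈ 0.0003895 foot (4 s.f.). Final answer: 0.0003895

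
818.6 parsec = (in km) 2.526e+16. Check: 1 parsec = 3.0856776e+16 m, so 818.6 parsec = 818.6 * 3.0856776e+16 = 2.5259357e+19 m. 1 km = 1000 m, so 2.5259357e+19 m = 2.5259357e+19 / 1000 = 2.5259357e+16 km ≈ 2.526e+16 km (4 s.f.).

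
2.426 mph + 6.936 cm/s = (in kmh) 1 mph = 0.44704 m/s, so 2.426 mph = 2.426 * 0.44704 = 1.084519 m/s. 1 cm/s = 0.01 m/s, so 6.936 cm/s = 6.936 * 0.01 = 0.06936 m/s. Sum: 1.084519 + 0.06936 = 1.153879 m/s. 1 kmh = 0.27777778 m/s, so 1.153879 m/s = 1.153879 / 0.27777778 = 4.1539645 kmh ≈ 4.154 kmh (4 s.f.). Final answer: 4.154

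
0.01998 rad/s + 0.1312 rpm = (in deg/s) 1.932. Check: 0.01998 rad/s is already in rad/s. 1 rpm = 0.10471976 rad/s, so 0.1312 rpm = 0.1312 * 0.10471976 = 0.013739232 rad/s. Sum: 0.01998 + 0.013739232 = 0.033719232 rad/s. 1 deg/s = 0.017453293 rad/s, so 0.033719232 rad/s = 0.033719232 / 0.017453293 = 1.9319697 deg/s ≈ 1.932 deg/s (4 s.f.).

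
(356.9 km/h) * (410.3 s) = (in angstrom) 4.068e+14. Check: 1 km/h = 0.27777778 m/s, so 356.9 km/h = 356.9 * 0.27777778 = 99.138889 m/s. 410.3 s is already in s. Combine: 99.138889 m/s * 410.3 s = 40676.686 m. 1 angstrom = 1e-10 m, so 40676.686 m = 40676.686 / 1e-10 = 4.0676686e+14 angstrom ≈ 4.068e+14 angstrom (4 s.f.).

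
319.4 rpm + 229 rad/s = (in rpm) 1 rpm = 0.10471976 rad/s, so 319.4 rpm = 319.4 * 0.10471976 = 33.44749 rad/s. 229 rad/s is already in rad/s. Sum: 33.44749 + 229 = 262.44749 rad/s. 1 rpm = 0.10471976 rad/s, so 262.44749 rad/s = 262.44749 / 0.10471976 = 2506.1889 rpm ≈ 2506 rpm (4 s.f.). Final answer: 2506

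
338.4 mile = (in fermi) 1 mile = 1609.344 m, so 338.4 mile = 338.4 * 1609.344 = 544602.01 m. 1 fermi = 1e-15 m, so 544602.01 m = 544602.01 / 1e-15 = 5.4460201e+20 fermi ≈ 5.446e+20 fermi (4 s.f.). Final answer: 5.446e+20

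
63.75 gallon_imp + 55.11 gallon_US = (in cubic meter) 1 gallon_imp = 0.00454609 m^3, so 63.75 gallon_imp = 63.75 * 0.00454609 = 0.28981324 m^3. 1 gallon_US = 0.0037854118 m^3, so 55.11 gallon_US = 55.11 * 0.0037854118 = 0.20861404 m^3. Sum: 0.28981324 + 0.20861404 = 0.49842728 m^3. 0.49842728 m^3 = 0.49842728 cubic meter ≈ 0.4984 cubic meter (4 s.f.). Final answer: 0.4984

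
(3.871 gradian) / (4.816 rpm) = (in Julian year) 3.821e-09. Check: 1 gradian = 0.015707963 rad, so 3.871 gradian = 3.871 * 0.015707963 = 0.060805526 rad. 1 rpm = 0.10471976 rad/s, so 4.816 rpm = 4.816 * 0.10471976 = 0.50433034 rad/s. Combine: 0.060805526 rad / 0.50433034 rad/s = 0.12056686 s. 1 Julian year = 31557600 s, so 0.12056686 s = 0.12056686 / 31557600 = 3.8205333e-09 Julian year ≈ 3.821e-09 Julian year (4 s.f.).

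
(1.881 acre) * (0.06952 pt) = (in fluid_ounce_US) 6313. Check: 1 acre = 4046.8564 m^2, so 1.881 acre = 1.881 * 4046.8564 = 7612.1369 m^2. 1 pt = 0.00035277778 m, so 0.06952 pt = 0.06952 * 0.00035277778 = 2.4525111e-05 m. Combine: 7612.1369 m^2 * 2.4525111e-05 m = 0.1866885 m^3. 1 fluid_ounce_US = 2.957353e-05 m^3, so 0.1866885 m^3 = 0.1866885 / 2.957353e-05 = 6312.6893 fluid_ounce_US ≈ 6313 fluid_ounce_US (4 s.f.).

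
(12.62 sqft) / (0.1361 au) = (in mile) 1 sqft = 0.09290304 m^2, so 12.62 sqft = 12.62 * 0.09290304 = 1.1724364 m^2. 1 au = 1.4959787e+11 m, so 0.1361 au = 0.1361 * 1.4959787e+11 = 2.036027e+10 m. Combine: 1.1724364 m^2 / 2.036027e+10 m = 5.7584519e-11 m. 1 mile = 1609.344 m, so 5.7584519e-11 m = 5.7584519e-11 / 1609.344 = 3.5781361e-14 mile ≈ 3.578e-14 mile (4 s.f.). Final answer: 3.578e-14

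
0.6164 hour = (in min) 1 hour = 3600 s, so 0.6164 hour = 0.6164 * 3600 = 2219.04 s. 1 min = 60 s, so 2219.04 s = 2219.04 / 60 = 36.984 min ≈ 36.98 min (4 s.f.). Final answer: 36.98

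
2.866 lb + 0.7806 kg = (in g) 2081. Check: 1 lb = 0.45359237 kg, so 2.866 lb = 2.866 * 0.45359237 = 1.2999957 kg. 0.7806 kg is already in kg. Sum: 1.2999957 + 0.7806 = 2.0805957 kg. 1 g = 0.001 kg, so 2.0805957 kg = 2.0805957 / 0.001 = 2080.5957 g ≈ 2081 g (4 s.f.).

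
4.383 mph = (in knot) 1 mph = 0.44704 m/s, so 4.383 mph = 4.383 * 0.44704 = 1.9593763 m/s. 1 knot = 0.51444444 m/s, so 1.9593763 m/s = 1.9593763 / 0.51444444 = 3.8087229 knot ≈ 3.809 knot (4 s.f.). Final answer: 3.809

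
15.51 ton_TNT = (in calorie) 1.551e+10. Check: 1 ton_TNT = 4.184e+09 J, so 15.51 ton_TNT = 15.51 * 4.184e+09 = 6.489384e+10 J. 1 calorie = 4.184 J, so 6.489384e+10 J = 6.489384e+10 / 4.184 = 1.551e+10 calorie.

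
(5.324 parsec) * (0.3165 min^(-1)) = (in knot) 1 parsec = 3.0856776e+16 m, so 5.324 parsec = 5.324 * 3.0856776e+16 = 1.6428147e+17 m. 1 min^(-1) = 0.016666667 Hz, so 0.3165 min^(-1) = 0.3165 * 0.016666667 = 0.005275 Hz. Combine: 1.6428147e+17 m * 0.005275 Hz = 8.6658478e+14 m/s. 1 knot = 0.51444444 m/s, so 8.6658478e+14 m/s = 8.6658478e+14 / 0.51444444 = 1.684506e+15 knot ≈ 1.685e+15 knot (4 s.f.). Final answer: 1.685e+15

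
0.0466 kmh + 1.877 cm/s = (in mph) 0.07094. Check: 1 kmh = 0.27777778 m/s, so 0.0466 kmh = 0.0466 * 0.27777778 = 0.012944444 m/s. 1 cm/s = 0.01 m/s, so 1.877 cm/s = 1.877 * 0.01 = 0.01877 m/s. Sum: 0.012944444 + 0.01877 = 0.031714444 m/s. 1 mph = 0.44704 m/s, so 0.031714444 m/s = 0.031714444 / 0.44704 = 0.070943192 mph ≈ 0.07094 mph (4 s.f.).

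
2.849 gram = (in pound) 1 gram = 0.001 kg, so 2.849 gram = 2.849 * 0.001 = 0.002849 kg. 1 pound = 0.45359237 kg, so 0.002849 kg = 0.002849 / 0.45359237 = 0.0062809698 pound ≈ 0.006281 pound (4 s.f.). Final answer: 0.006281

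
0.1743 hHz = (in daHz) 1 hHz = 100 Hz, so 0.1743 hHz = 0.1743 * 100 = 17.43 Hz. 1 daHz = 10 Hz, so 17.43 Hz = 17.43 / 10 = 1.743 daHz. Final answer: 1.743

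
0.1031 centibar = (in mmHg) 1 centibar = 1000 Pa, so 0.1031 centibar = 0.1031 * 1000 = 103.1 Pa. 1 mmHg = 133.32237 Pa, so 103.1 Pa = 103.1 / 133.32237 = 0.77331359 mmHg ≈ 0.7733 mmHg (4 s.f.). Final answer: 0.7733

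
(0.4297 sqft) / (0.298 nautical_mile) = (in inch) 1 sqft = 0.09290304 m^2, so 0.4297 sqft = 0.4297 * 0.09290304 = 0.039920436 m^2. 1 nautical_mile = 1852 m, so 0.298 nautical_mile = 0.298 * 1852 = 551.896 m. Combine: 0.039920436 m^2 / 551.896 m = 7.2333259e-05 m. 1 inch = 0.0254 m, so 7.2333259e-05 m = 7.2333259e-05 / 0.0254 = 0.0028477661 inch ≈ 0.002848 inch (4 s.f.). Final answer: 0.002848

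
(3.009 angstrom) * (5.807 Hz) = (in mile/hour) 3.909e-09. Check: 1 angstrom = 1e-10 m, so 3.009 angstrom = 3.009 * 1e-10 = 3.009e-10 m. 5.807 Hz is already in Hz. Combine: 3.009e-10 m * 5.807 Hz = 1.7473263e-09 m/s. 1 mile/hour = 0.44704 m/s, so 1.7473263e-09 m/s = 1.7473263e-09 / 0.44704 = 3.9086576e-09 mile/hour ≈ 3.909e-09 mile/hour (4 s.f.).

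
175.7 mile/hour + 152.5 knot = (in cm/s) 1.57e+04. Check: 1 mile/hour = 0.44704 m/s, so 175.7 mile/hour = 175.7 * 0.44704 = 78.544928 m/s. 1 knot = 0.51444444 m/s, so 152.5 knot = 152.5 * 0.51444444 = 78.452778 m/s. Sum: 78.544928 + 78.452778 = 156.99771 m/s. 1 cm/s = 0.01 m/s, so 156.99771 m/s = 156.99771 / 0.01 = 15699.771 cm/s ≈ 1.57e+04 cm/s (4 s.f.).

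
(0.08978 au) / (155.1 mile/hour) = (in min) 1 au = 1.4959787e+11 m, so 0.08978 au = 0.08978 * 1.4959787e+11 = 1.3430897e+10 m. 1 mile/hour = 0.44704 m/s, so 155.1 mile/hour = 155.1 * 0.44704 = 69.335904 m/s. Combine: 1.3430897e+10 m / 69.335904 m/s = 1.9370768e+08 s. 1 min = 60 s, so 1.9370768e+08 s = 1.9370768e+08 / 60 = 3228461.3 min ≈ 3.228e+06 min (4 s.f.). Final answer: 3.228e+06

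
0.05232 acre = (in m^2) 211.7. Check: 1 acre = 4046.8564 m^2, so 0.05232 acre = 0.05232 * 4046.8564 = 211.73153 m^2. Result: 211.73153 m^2 ≈ 211.7 m^2 (4 s.f.).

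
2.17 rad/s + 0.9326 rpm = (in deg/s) 2.17 rad/s is already in rad/s. 1 rpm = 0.10471976 rad/s, so 0.9326 rpm = 0.9326 * 0.10471976 = 0.097661644 rad/s. Sum: 2.17 + 0.097661644 = 2.2676616 rad/s. 1 deg/s = 0.017453293 rad/s, so 2.2676616 rad/s = 2.2676616 / 0.017453293 = 129.92744 deg/s ≈ 129.9 deg/s (4 s.f.). Final answer: 129.9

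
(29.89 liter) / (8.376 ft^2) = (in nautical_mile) 1 liter = 0.001 m^3, so 29.89 liter = 29.89 * 0.001 = 0.02989 m^3. 1 ft^2 = 0.09290304 m^2, so 8.376 ft^2 = 8.376 * 0.09290304 = 0.77815586 m^2. Combine: 0.02989 m^3 / 0.77815586 m^2 = 0.038411328 m. 1 nautical_mile = 1852 m, so 0.038411328 m = 0.038411328 / 1852 = 2.0740458e-05 nautical_mile ≈ 2.074e-05 nautical_mile (4 s.f.). Final answer: 2.074e-05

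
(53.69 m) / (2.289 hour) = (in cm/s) 53.69 m is already in m. 1 hour = 3600 s, so 2.289 hour = 2.289 * 3600 = 8240.4 s. Combine: 53.69 m / 8240.4 s = 0.0065154604 m/s. 1 cm/s = 0.01 m/s, so 0.0065154604 m/s = 0.0065154604 / 0.01 = 0.65154604 cm/s ≈ 0.6515 cm/s (4 s.f.). Final answer: 0.6515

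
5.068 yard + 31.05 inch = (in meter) 5.423. Check: 1 yard = 0.9144 m, so 5.068 yard = 5.068 * 0.9144 = 4.6341792 m. 1 inch = 0.0254 m, so 31.05 inch = 31.05 * 0.0254 = 0.78867 m. Sum: 4.6341792 + 0.78867 = 5.4228492 m. 5.4228492 m = 5.4228492 meter ≈ 5.423 meter (4 s.f.).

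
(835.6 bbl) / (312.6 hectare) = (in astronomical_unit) 1 bbl = 0.15898729 m^3, so 835.6 bbl = 835.6 * 0.15898729 = 132.84978 m^3. 1 hectare = 10000 m^2, so 312.6 hectare = 312.6 * 10000 = 3126000 m^2. Combine: 132.84978 m^3 / 3126000 m^2 = 4.2498331e-05 m. 1 astronomical_unit = 1.4959787e+11 m, so 4.2498331e-05 m = 4.2498331e-05 / 1.4959787e+11 = 2.840838e-16 astronomical_unit ≈ 2.841e-16 astronomical_unit (4 s.f.). Final answer: 2.841e-16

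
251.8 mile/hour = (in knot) 1 mile/hour = 0.44704 m/s, so 251.8 mile/hour = 251.8 * 0.44704 = 112.56467 m/s. 1 knot = 0.51444444 m/s, so 112.56467 m/s = 112.56467 / 0.51444444 = 218.80822 knot ≈ 218.8 knot (4 s.f.). Final answer: 218.8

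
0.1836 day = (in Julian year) 0.0005027. Check: 1 day = 86400 s, so 0.1836 day = 0.1836 * 86400 = 15863.04 s. 1 Julian year = 31557600 s, so 15863.04 s = 15863.04 / 31557600 = 0.0005026694 Julian year ≈ 0.0005027 Julian year (4 s.f.).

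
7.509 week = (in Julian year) 0.1439. Check: 1 week = 604800 s, so 7.509 week = 7.509 * 604800 = 4541443.2 s. 1 Julian year = 31557600 s, so 4541443.2 s = 4541443.2 / 31557600 = 0.14390965 Julian year ≈ 0.1439 Julian year (4 s.f.).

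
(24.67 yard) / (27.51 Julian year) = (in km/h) 9.354e-08. Check: 1 yard = 0.9144 m, so 24.67 yard = 24.67 * 0.9144 = 22.558248 m. 1 Julian year = 31557600 s, so 27.51 Julian year = 27.51 * 31557600 = 8.6814958e+08 s. Combine: 22.558248 m / 8.6814958e+08 s = 2.5984287e-08 m/s. 1 km/h = 0.27777778 m/s, so 2.5984287e-08 m/s = 2.5984287e-08 / 0.27777778 = 9.3543434e-08 km/h ≈ 9.354e-08 km/h (4 s.f.).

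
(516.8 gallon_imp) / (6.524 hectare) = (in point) 0.1021. Check: 1 gallon_imp = 0.00454609 m^3, so 516.8 gallon_imp = 516.8 * 0.00454609 = 2.3494193 m^3. 1 hectare = 10000 m^2, so 6.524 hectare = 6.524 * 10000 = 65240 m^2. Combine: 2.3494193 m^3 / 65240 m^2 = 3.6011945e-05 m. 1 point = 0.00035277778 m, so 3.6011945e-05 m = 3.6011945e-05 / 0.00035277778 = 0.1020811 point ≈ 0.1021 point (4 s.f.).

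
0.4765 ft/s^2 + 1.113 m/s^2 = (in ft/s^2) 1 ft/s^2 = 0.3048 m/s^2, so 0.4765 ft/s^2 = 0.4765 * 0.3048 = 0.1452372 m/s^2. 1.113 m/s^2 is already in m/s^2. Sum: 0.1452372 + 1.113 = 1.2582372 m/s^2. 1 ft/s^2 = 0.3048 m/s^2, so 1.2582372 m/s^2 = 1.2582372 / 0.3048 = 4.1280748 ft/s^2 ≈ 4.128 ft/s^2 (4 s.f.). Final answer: 4.128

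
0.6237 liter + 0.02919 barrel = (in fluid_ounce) 178. Check: 1 liter = 0.001 m^3, so 0.6237 liter = 0.6237 * 0.001 = 0.0006237 m^3. 1 barrel = 0.15898729 m^3, so 0.02919 barrel = 0.02919 * 0.15898729 = 0.0046408391 m^3. Sum: 0.0006237 + 0.0046408391 = 0.0052645391 m^3. 1 fluid_ounce = 2.957353e-05 m^3, so 0.0052645391 m^3 = 0.0052645391 / 2.957353e-05 = 178.01525 fluid_ounce ≈ 178 fluid_ounce (4 s.f.).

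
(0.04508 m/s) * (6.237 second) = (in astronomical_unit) 1.879e-12. Check: 0.04508 m/s is already in m/s. 6.237 second = 6.237 s. Combine: 0.04508 m/s * 6.237 s = 0.28116396 m. 1 astronomical_unit = 1.4959787e+11 m, so 0.28116396 m = 0.28116396 / 1.4959787e+11 = 1.879465e-12 astronomical_unit ≈ 1.879e-12 astronomical_unit (4 s.f.).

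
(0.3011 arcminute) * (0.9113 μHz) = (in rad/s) 7.982e-11. Check: 1 arcminute = 0.00029088821 rad, so 0.3011 arcminute = 0.3011 * 0.00029088821 = 8.758644e-05 rad. 1 μHz = 1e-06 Hz, so 0.9113 μHz = 0.9113 * 1e-06 = 9.113e-07 Hz. Combine: 8.758644e-05 rad * 9.113e-07 Hz = 7.9817522e-11 rad/s. Result: 7.9817522e-11 rad/s ≈ 7.982e-11 rad/s (4 s.f.).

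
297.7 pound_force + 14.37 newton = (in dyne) 1 pound_force = 4.4482216 N, so 297.7 pound_force = 297.7 * 4.4482216 = 1324.2356 N. 14.37 newton = 14.37 N. Sum: 1324.2356 + 14.37 = 1338.6056 N. 1 dyne = 1e-05 N, so 1338.6056 N = 1338.6056 / 1e-05 = 1.3386056e+08 dyne ≈ 1.339e+08 dyne (4 s.f.). Final answer: 1.339e+08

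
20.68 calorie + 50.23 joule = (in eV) 8.536e+20. Check: 1 calorie = 4.184 J, so 20.68 calorie = 20.68 * 4.184 = 86.52512 J. 50.23 joule = 50.23 J. Sum: 86.52512 + 50.23 = 136.75512 J. 1 eV = 1.6021766e-19 J, so 136.75512 J = 136.75512 / 1.6021766e-19 = 8.5355832e+20 eV ≈ 8.536e+20 eV (4 s.f.).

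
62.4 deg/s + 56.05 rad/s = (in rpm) 545.6. Check: 1 deg/s = 0.017453293 rad/s, so 62.4 deg/s = 62.4 * 0.017453293 = 1.0890855 rad/s. 56.05 rad/s is already in rad/s. Sum: 1.0890855 + 56.05 = 57.139085 rad/s. 1 rpm = 0.10471976 rad/s, so 57.139085 rad/s = 57.139085 / 0.10471976 = 545.63807 rpm ≈ 545.6 rpm (4 s.f.).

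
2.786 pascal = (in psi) 2.786 pascal = 2.786 Pa. 1 psi = 6894.7573 Pa, so 2.786 Pa = 2.786 / 6894.7573 = 0.00040407514 psi ≈ 0.0004041 psi (4 s.f.). Final answer: 0.0004041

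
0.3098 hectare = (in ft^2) 3.335e+04. Check: 1 hectare = 10000 m^2, so 0.3098 hectare = 0.3098 * 10000 = 3098 m^2. 1 ft^2 = 0.09290304 m^2, so 3098 m^2 = 3098 / 0.09290304 = 33346.594 ft^2 ≈ 3.335e+04 ft^2 (4 s.f.).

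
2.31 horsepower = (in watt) 1 horsepower = 745.69987 W, so 2.31 horsepower = 2.31 * 745.69987 = 1722.5667 W. 1722.5667 W = 1722.5667 watt ≈ 1723 watt (4 s.f.). Final answer: 1723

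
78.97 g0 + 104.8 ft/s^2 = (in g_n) 82.23. Check: 1 g0 = 9.80665 m/s^2, so 78.97 g0 = 78.97 * 9.80665 = 774.43115 m/s^2. 1 ft/s^2 = 0.3048 m/s^2, so 104.8 ft/s^2 = 104.8 * 0.3048 = 31.94304 m/s^2. Sum: 774.43115 + 31.94304 = 806.37419 m/s^2. 1 g_n = 9.80665 m/s^2, so 806.37419 m/s^2 = 806.37419 / 9.80665 = 82.227284 g_n ≈ 82.23 g_n (4 s.f.).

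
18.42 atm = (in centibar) 1866. Check: 1 atm = 101325 Pa, so 18.42 atm = 18.42 * 101325 = 1866406.5 Pa. 1 centibar = 1000 Pa, so 1866406.5 Pa = 1866406.5 / 1000 = 1866.4065 centibar ≈ 1866 centibar (4 s.f.).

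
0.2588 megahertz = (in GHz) 1 megahertz = 1000000 Hz, so 0.2588 megahertz = 0.2588 * 1000000 = 258800 Hz. 1 GHz = 1e+09 Hz, so 258800 Hz = 258800 / 1e+09 = 0.0002588 GHz. Final answer: 0.0002588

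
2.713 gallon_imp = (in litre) 1 gallon_imp = 0.00454609 m^3, so 2.713 gallon_imp = 2.713 * 0.00454609 = 0.012333542 m^3. 1 litre = 0.001 m^3, so 0.012333542 m^3 = 0.012333542 / 0.001 = 12.333542 litre ≈ 12.33 litre (4 s.f.). Final answer: 12.33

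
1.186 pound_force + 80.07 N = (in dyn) 8.535e+06. Check: 1 pound_force = 4.4482216 N, so 1.186 pound_force = 1.186 * 4.4482216 = 5.2755908 N. 80.07 N is already in N. Sum: 5.2755908 + 80.07 = 85.345591 N. 1 dyn = 1e-05 N, so 85.345591 N = 85.345591 / 1e-05 = 8534559.1 dyn ≈ 8.535e+06 dyn (4 s.f.).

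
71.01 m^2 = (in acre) 0.01755. Check: 1 acre = 4046.8564 m^2, so 71.01 m^2 = 71.01 / 4046.8564 = 0.017546953 acre ≈ 0.01755 acre (4 s.f.).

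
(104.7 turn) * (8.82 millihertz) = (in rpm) 55.41. Check: 1 turn = 6.2831853 rad, so 104.7 turn = 104.7 * 6.2831853 = 657.8495 rad. 1 millihertz = 0.001 Hz, so 8.82 millihertz = 8.82 * 0.001 = 0.00882 Hz. Combine: 657.8495 rad * 0.00882 Hz = 5.8022326 rad/s. 1 rpm = 0.10471976 rad/s, so 5.8022326 rad/s = 5.8022326 / 0.10471976 = 55.40724 rpm ≈ 55.41 rpm (4 s.f.).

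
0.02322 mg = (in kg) 1 mg = 1e-06 kg, so 0.02322 mg = 0.02322 * 1e-06 = 2.322e-08 kg. Result: 2.322e-08 kg. Final answer: 2.322e-08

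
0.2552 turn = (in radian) 1 turn = 6.2831853 rad, so 0.2552 turn = 0.2552 * 6.2831853 = 1.6034689 rad. 1.6034689 rad = 1.6034689 radian ≈ 1.603 radian (4 s.f.). Final answer: 1.603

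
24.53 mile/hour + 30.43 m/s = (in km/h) 1 mile/hour = 0.44704 m/s, so 24.53 mile/hour = 24.53 * 0.44704 = 10.965891 m/s. 30.43 m/s is already in m/s. Sum: 10.965891 + 30.43 = 41.395891 m/s. 1 km/h = 0.27777778 m/s, so 41.395891 m/s = 41.395891 / 0.27777778 = 149.02521 km/h ≈ 149 km/h (4 s.f.). Final answer: 149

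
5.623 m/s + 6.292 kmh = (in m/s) 5.623 m/s is already in m/s. 1 kmh = 0.27777778 m/s, so 6.292 kmh = 6.292 * 0.27777778 = 1.7477778 m/s. Sum: 5.623 + 1.7477778 = 7.3707778 m/s. Result: 7.3707778 m/s ≈ 7.371 m/s (4 s.f.). Final answer: 7.371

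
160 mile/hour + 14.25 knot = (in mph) 176.4. Check: 1 mile/hour = 0.44704 m/s, so 160 mile/hour = 160 * 0.44704 = 71.5264 m/s. 1 knot = 0.51444444 m/s, so 14.25 knot = 14.25 * 0.51444444 = 7.3308333 m/s. Sum: 71.5264 + 7.3308333 = 78.857233 m/s. 1 mph = 0.44704 m/s, so 78.857233 m/s = 78.857233 / 0.44704 = 176.39861 mph ≈ 176.4 mph (4 s.f.).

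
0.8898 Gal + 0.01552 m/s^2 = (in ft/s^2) 1 Gal = 0.01 m/s^2, so 0.8898 Gal = 0.8898 * 0.01 = 0.008898 m/s^2. 0.01552 m/s^2 is already in m/s^2. Sum: 0.008898 + 0.01552 = 0.024418 m/s^2. 1 ft/s^2 = 0.3048 m/s^2, so 0.024418 m/s^2 = 0.024418 / 0.3048 = 0.080111549 ft/s^2 ≈ 0.08011 ft/s^2 (4 s.f.). Final answer: 0.08011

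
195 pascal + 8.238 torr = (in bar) 195 pascal = 195 Pa. 1 torr = 133.32237 Pa, so 8.238 torr = 8.238 * 133.32237 = 1098.3097 Pa. Sum: 195 + 1098.3097 = 1293.3097 Pa. 1 bar = 100000 Pa, so 1293.3097 Pa = 1293.3097 / 100000 = 0.012933097 bar ≈ 0.01293 bar (4 s.f.). Final answer: 0.01293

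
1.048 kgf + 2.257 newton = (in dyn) 1 kgf = 9.80665 N, so 1.048 kgf = 1.048 * 9.80665 = 10.277369 N. 2.257 newton = 2.257 N. Sum: 10.277369 + 2.257 = 12.534369 N. 1 dyn = 1e-05 N, so 12.534369 N = 12.534369 / 1e-05 = 1253436.9 dyn ≈ 1.253e+06 dyn (4 s.f.). Final answer: 1.253e+06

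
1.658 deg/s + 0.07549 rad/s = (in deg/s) 1 deg/s = 0.017453293 rad/s, so 1.658 deg/s = 1.658 * 0.017453293 = 0.028937559 rad/s. 0.07549 rad/s is already in rad/s. Sum: 0.028937559 + 0.07549 = 0.10442756 rad/s. 1 deg/s = 0.017453293 rad/s, so 0.10442756 rad/s = 0.10442756 / 0.017453293 = 5.9832584 deg/s ≈ 5.983 deg/s (4 s.f.). Final answer: 5.983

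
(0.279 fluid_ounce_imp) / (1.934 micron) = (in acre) 1 fluid_ounce_imp = 2.8413063e-05 m^3, so 0.279 fluid_ounce_imp = 0.279 * 2.8413063e-05 = 7.9272444e-06 m^3. 1 micron = 1e-06 m, so 1.934 micron = 1.934 * 1e-06 = 1.934e-06 m. Combine: 7.9272444e-06 m^3 / 1.934e-06 m = 4.0988854 m^2. 1 acre = 4046.8564 m^2, so 4.0988854 m^2 = 4.0988854 / 4046.8564 = 0.0010128566 acre ≈ 0.001013 acre (4 s.f.). Final answer: 0.001013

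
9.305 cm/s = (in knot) 1 cm/s = 0.01 m/s, so 9.305 cm/s = 9.305 * 0.01 = 0.09305 m/s. 1 knot = 0.51444444 m/s, so 0.09305 m/s = 0.09305 / 0.51444444 = 0.18087473 knot ≈ 0.1809 knot (4 s.f.). Final answer: 0.1809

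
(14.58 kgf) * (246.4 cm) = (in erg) 1 kgf = 9.80665 N, so 14.58 kgf = 14.58 * 9.80665 = 142.98096 N. 1 cm = 0.01 m, so 246.4 cm = 246.4 * 0.01 = 2.464 m. Combine: 142.98096 N * 2.464 m = 352.30508 J. 1 erg = 1e-07 J, so 352.30508 J = 352.30508 / 1e-07 = 3.5230508e+09 erg ≈ 3.523e+09 erg (4 s.f.). Final answer: 3.523e+09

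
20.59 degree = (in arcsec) 7.412e+04. Check: 1 degree = 0.017453293 rad, so 20.59 degree = 20.59 * 0.017453293 = 0.35936329 rad. 1 arcsec = 4.8481368e-06 rad, so 0.35936329 rad = 0.35936329 / 4.8481368e-06 = 74124 arcsec ≈ 7.412e+04 arcsec (4 s.f.).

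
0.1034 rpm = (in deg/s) 0.6204. Check: 1 rpm = 0.10471976 rad/s, so 0.1034 rpm = 0.1034 * 0.10471976 = 0.010828023 rad/s. 1 deg/s = 0.017453293 rad/s, so 0.010828023 rad/s = 0.010828023 / 0.017453293 = 0.6204 deg/s.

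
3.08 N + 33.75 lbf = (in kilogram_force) 3.08 N is already in N. 1 lbf = 4.4482216 N, so 33.75 lbf = 33.75 * 4.4482216 = 150.12748 N. Sum: 3.08 + 150.12748 = 153.20748 N. 1 kilogram_force = 9.80665 N, so 153.20748 N = 153.20748 / 9.80665 = 15.622815 kilogram_force ≈ 15.62 kilogram_force (4 s.f.). Final answer: 15.62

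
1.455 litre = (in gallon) 1 litre = 0.001 m^3, so 1.455 litre = 1.455 * 0.001 = 0.001455 m^3. 1 gallon = 0.0037854118 m^3, so 0.001455 m^3 = 0.001455 / 0.0037854118 = 0.38437034 gallon ≈ 0.3844 gallon (4 s.f.). Final answer: 0.3844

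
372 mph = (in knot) 323.3. Check: 1 mph = 0.44704 m/s, so 372 mph = 372 * 0.44704 = 166.29888 m/s. 1 knot = 0.51444444 m/s, so 166.29888 m/s = 166.29888 / 0.51444444 = 323.25916 knot ≈ 323.3 knot (4 s.f.).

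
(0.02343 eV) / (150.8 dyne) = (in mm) 1 eV = 1.6021766e-19 J, so 0.02343 eV = 0.02343 * 1.6021766e-19 = 3.7538999e-21 J. 1 dyne = 1e-05 N, so 150.8 dyne = 150.8 * 1e-05 = 0.001508 N. Combine: 3.7538999e-21 J / 0.001508 N = 2.4893235e-18 m. 1 mm = 0.001 m, so 2.4893235e-18 m = 2.4893235e-18 / 0.001 = 2.4893235e-15 mm ≈ 2.489e-15 mm (4 s.f.). Final answer: 2.489e-15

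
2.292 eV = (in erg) 3.672e-12. Check: 1 eV = 1.6021766e-19 J, so 2.292 eV = 2.292 * 1.6021766e-19 = 3.6721888e-19 J. 1 erg = 1e-07 J, so 3.6721888e-19 J = 3.6721888e-19 / 1e-07 = 3.6721888e-12 erg ≈ 3.672e-12 erg (4 s.f.).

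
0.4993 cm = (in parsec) 1.618e-19. Check: 1 cm = 0.01 m, so 0.4993 cm = 0.4993 * 0.01 = 0.004993 m. 1 parsec = 3.0856776e+16 m, so 0.004993 m = 0.004993 / 3.0856776e+16 = 1.6181211e-19 parsec ≈ 1.618e-19 parsec (4 s.f.).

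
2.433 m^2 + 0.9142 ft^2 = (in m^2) 2.518. Check: 2.433 m^2 is already in m^2. 1 ft^2 = 0.09290304 m^2, so 0.9142 ft^2 = 0.9142 * 0.09290304 = 0.084931959 m^2. Sum: 2.433 + 0.084931959 = 2.517932 m^2. Result: 2.517932 m^2 ≈ 2.518 m^2 (4 s.f.).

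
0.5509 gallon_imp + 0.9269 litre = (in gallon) 0.9065. Check: 1 gallon_imp = 0.00454609 m^3, so 0.5509 gallon_imp = 0.5509 * 0.00454609 = 0.002504441 m^3. 1 litre = 0.001 m^3, so 0.9269 litre = 0.9269 * 0.001 = 0.0009269 m^3. Sum: 0.002504441 + 0.0009269 = 0.003431341 m^3. 1 gallon = 0.0037854118 m^3, so 0.003431341 m^3 = 0.003431341 / 0.0037854118 = 0.90646439 gallon ≈ 0.9065 gallon (4 s.f.).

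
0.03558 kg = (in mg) 3.558e+04. Check: 1 mg = 1e-06 kg, so 0.03558 kg = 0.03558 / 1e-06 = 35580 mg ≈ 3.558e+04 mg (4 s.f.).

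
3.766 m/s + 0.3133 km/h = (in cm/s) 385.3. Check: 3.766 m/s is already in m/s. 1 km/h = 0.27777778 m/s, so 0.3133 km/h = 0.3133 * 0.27777778 = 0.087027778 m/s. Sum: 3.766 + 0.087027778 = 3.8530278 m/s. 1 cm/s = 0.01 m/s, so 3.8530278 m/s = 3.8530278 / 0.01 = 385.30278 cm/s ≈ 385.3 cm/s (4 s.f.).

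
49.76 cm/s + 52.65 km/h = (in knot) 29.4. Check: 1 cm/s = 0.01 m/s, so 49.76 cm/s = 49.76 * 0.01 = 0.4976 m/s. 1 km/h = 0.27777778 m/s, so 52.65 km/h = 52.65 * 0.27777778 = 14.625 m/s. Sum: 0.4976 + 14.625 = 15.1226 m/s. 1 knot = 0.51444444 m/s, so 15.1226 m/s = 15.1226 / 0.51444444 = 29.395983 knot ≈ 29.4 knot (4 s.f.).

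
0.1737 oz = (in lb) 0.01086. Check: 1 oz = 0.028349523 kg, so 0.1737 oz = 0.1737 * 0.028349523 = 0.0049243122 kg. 1 lb = 0.45359237 kg, so 0.0049243122 kg = 0.0049243122 / 0.45359237 = 0.01085625 lb ≈ 0.01086 lb (4 s.f.).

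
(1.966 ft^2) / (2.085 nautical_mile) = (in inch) 0.001862. Check: 1 ft^2 = 0.09290304 m^2, so 1.966 ft^2 = 1.966 * 0.09290304 = 0.18264738 m^2. 1 nautical_mile = 1852 m, so 2.085 nautical_mile = 2.085 * 1852 = 3861.42 m. Combine: 0.18264738 m^2 / 3861.42 m = 4.7300572e-05 m. 1 inch = 0.0254 m, so 4.7300572e-05 m = 4.7300572e-05 / 0.0254 = 0.0018622273 inch ≈ 0.001862 inch (4 s.f.).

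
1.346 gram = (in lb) 1 gram = 0.001 kg, so 1.346 gram = 1.346 * 0.001 = 0.001346 kg. 1 lb = 0.45359237 kg, so 0.001346 kg = 0.001346 / 0.45359237 = 0.002967422 lb ≈ 0.002967 lb (4 s.f.). Final answer: 0.002967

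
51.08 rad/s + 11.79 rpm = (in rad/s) 52.31. Check: 51.08 rad/s is already in rad/s. 1 rpm = 0.10471976 rad/s, so 11.79 rpm = 11.79 * 0.10471976 = 1.2346459 rad/s. Sum: 51.08 + 1.2346459 = 52.314646 rad/s. Result: 52.314646 rad/s ≈ 52.31 rad/s (4 s.f.).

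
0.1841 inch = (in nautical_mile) 1 inch = 0.0254 m, so 0.1841 inch = 0.1841 * 0.0254 = 0.00467614 m. 1 nautical_mile = 1852 m, so 0.00467614 m = 0.00467614 / 1852 = 2.5249136e-06 nautical_mile ≈ 2.525e-06 nautical_mile (4 s.f.). Final answer: 2.525e-06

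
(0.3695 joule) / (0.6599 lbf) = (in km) 0.3695 joule = 0.3695 J. 1 lbf = 4.4482216 N, so 0.6599 lbf = 0.6599 * 4.4482216 = 2.9353814 N. Combine: 0.3695 J / 2.9353814 N = 0.12587802 m. 1 km = 1000 m, so 0.12587802 m = 0.12587802 / 1000 = 0.00012587802 km ≈ 0.0001259 km (4 s.f.). Final answer: 0.0001259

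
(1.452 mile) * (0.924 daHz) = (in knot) 4.197e+04. Check: 1 mile = 1609.344 m, so 1.452 mile = 1.452 * 1609.344 = 2336.7675 m. 1 daHz = 10 Hz, so 0.924 daHz = 0.924 * 10 = 9.24 Hz. Combine: 2336.7675 m * 9.24 Hz = 21591.732 m/s. 1 knot = 0.51444444 m/s, so 21591.732 m/s = 21591.732 / 0.51444444 = 41970.969 knot ≈ 4.197e+04 knot (4 s.f.).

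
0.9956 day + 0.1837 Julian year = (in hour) 1634. Check: 1 day = 86400 s, so 0.9956 day = 0.9956 * 86400 = 86019.84 s. 1 Julian year = 31557600 s, so 0.1837 Julian year = 0.1837 * 31557600 = 5797131.1 s. Sum: 86019.84 + 5797131.1 = 5883151 s. 1 hour = 3600 s, so 5883151 s = 5883151 / 3600 = 1634.2086 hour ≈ 1634 hour (4 s.f.).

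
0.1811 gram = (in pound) 0.0003993. Check: 1 gram = 0.001 kg, so 0.1811 gram = 0.1811 * 0.001 = 0.0001811 kg. 1 pound = 0.45359237 kg, so 0.0001811 kg = 0.0001811 / 0.45359237 = 0.00039925716 pound ≈ 0.0003993 pound (4 s.f.).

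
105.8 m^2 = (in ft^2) 1 ft^2 = 0.09290304 m^2, so 105.8 m^2 = 105.8 / 0.09290304 = 1138.8217 ft^2 ≈ 1139 ft^2 (4 s.f.). Final answer: 1139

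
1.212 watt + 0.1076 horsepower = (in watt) 81.45. Check: 1.212 watt = 1.212 W. 1 horsepower = 745.69987 W, so 0.1076 horsepower = 0.1076 * 745.69987 = 80.237306 W. Sum: 1.212 + 80.237306 = 81.449306 W. 81.449306 W = 81.449306 watt ≈ 81.45 watt (4 s.f.).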